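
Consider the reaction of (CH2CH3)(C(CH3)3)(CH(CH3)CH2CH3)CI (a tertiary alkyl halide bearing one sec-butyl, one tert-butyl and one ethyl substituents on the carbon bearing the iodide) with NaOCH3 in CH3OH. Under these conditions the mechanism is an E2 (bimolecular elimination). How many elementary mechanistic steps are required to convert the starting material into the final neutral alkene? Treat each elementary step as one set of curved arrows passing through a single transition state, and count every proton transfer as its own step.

Step 1: Concerted anti-periplanar elimination: CH3O⁻ abstracts a β-H while I⁻ leaves, and the C–H electrons become the new C=C π bond — all in a single transition state.
Total: 1 elementary step.

1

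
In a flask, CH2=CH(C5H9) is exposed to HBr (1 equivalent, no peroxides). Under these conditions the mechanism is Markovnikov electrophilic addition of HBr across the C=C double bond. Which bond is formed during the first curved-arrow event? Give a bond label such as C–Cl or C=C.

Step 1: Electrophilic addition begins with the π(C=C) electrons forming a bond to the proton of HBr. Following Markovnikov's rule, the resulting cation is secondary. The H–Br bond breaks heterolytically, releasing Br⁻.
The bond formed in this step is the C–H bond.

C–H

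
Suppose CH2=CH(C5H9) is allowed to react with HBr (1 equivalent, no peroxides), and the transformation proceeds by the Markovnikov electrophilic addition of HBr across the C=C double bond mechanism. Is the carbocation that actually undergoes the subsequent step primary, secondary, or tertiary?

tertiary

Step 1: Protonation of the alkene by HBr: the π bond acts as the nucleophile and picks up H⁺, giving the more stable (Markovnikov) secondary carbocation. The H–Br bond breaks heterolytically, releasing Br⁻.
Step 2: A 1,2-hydride shift from the adjacent cyclopentyl carbon moves the positive charge from the secondary centre to an adjacent carbon, generating a more stable tertiary carbocation.
The cation rearranges from secondary to tertiary via a 1,2-hydride shift from the adjacent cyclopentyl carbon; the tertiary cation is what reacts next.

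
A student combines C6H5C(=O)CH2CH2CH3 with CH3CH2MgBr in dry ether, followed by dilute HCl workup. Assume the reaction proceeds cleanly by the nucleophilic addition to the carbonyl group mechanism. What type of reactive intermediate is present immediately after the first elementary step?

tetrahedral alkoxide intermediate

Step 1: A lone pair / filled orbital on the carbanion-like carbon of CH3CH2MgBr attacks the electrophilic carbonyl carbon; the π(C=O) electrons shift onto oxygen, producing a tetrahedral alkoxide intermediate.
After step 1 the species present is a tetrahedral alkoxide intermediate.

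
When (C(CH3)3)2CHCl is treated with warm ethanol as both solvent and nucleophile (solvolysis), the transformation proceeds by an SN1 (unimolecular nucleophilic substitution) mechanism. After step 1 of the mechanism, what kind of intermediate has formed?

Step 1: Unassisted departure of Cl⁻ (taking the C–Cl bonding pair) generates a secondary carbocation.
After step 1 the species present is a secondary carbocation.

secondary carbocation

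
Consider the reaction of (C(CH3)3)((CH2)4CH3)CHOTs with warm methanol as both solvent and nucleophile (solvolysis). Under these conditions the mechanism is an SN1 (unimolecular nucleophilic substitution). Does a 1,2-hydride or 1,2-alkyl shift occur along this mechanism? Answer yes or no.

The first-formed carbocation is secondary.
The adjacent tert-butyl carbon has no hydrogen but bears methyl groups; migration of one methyl with its bonding pair (a 1,2-methyl shift) places the charge on a tertiary centre.
Tertiary is more stable than secondary, so the shift occurs.

yes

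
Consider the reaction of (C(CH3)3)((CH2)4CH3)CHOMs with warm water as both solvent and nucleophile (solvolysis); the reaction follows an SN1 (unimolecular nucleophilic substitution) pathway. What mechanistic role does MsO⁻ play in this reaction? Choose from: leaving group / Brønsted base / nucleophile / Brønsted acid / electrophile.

leaving group

Step 1: Unassisted departure of MsO⁻ (taking the C–O bonding pair) generates a secondary carbocation.
MsO⁻ departs with both electrons of the breaking σ-bond — that is the definition of a leaving group.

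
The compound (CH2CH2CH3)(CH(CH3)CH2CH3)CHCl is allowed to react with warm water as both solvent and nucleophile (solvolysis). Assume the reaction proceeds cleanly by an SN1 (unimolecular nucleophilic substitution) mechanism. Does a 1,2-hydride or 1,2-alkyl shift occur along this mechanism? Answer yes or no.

yes

The first-formed carbocation is secondary.
The adjacent sec-butyl carbon already bears 2 other carbon substituents and has a hydrogen to migrate; after a 1,2-hydride shift from that carbon the positive charge sits on a tertiary centre.
Tertiary is more stable than secondary, so the shift occurs.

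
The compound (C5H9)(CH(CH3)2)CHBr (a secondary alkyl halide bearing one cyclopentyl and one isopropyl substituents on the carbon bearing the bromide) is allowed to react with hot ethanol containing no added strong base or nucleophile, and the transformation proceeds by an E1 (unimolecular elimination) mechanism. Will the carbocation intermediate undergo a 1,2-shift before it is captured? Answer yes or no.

yes

The first-formed carbocation is secondary.
The adjacent cyclopentyl carbon already bears 2 other carbon substituents and has a hydrogen to migrate; after a 1,2-hydride shift from that carbon the positive charge sits on a tertiary centre.
Tertiary is more stable than secondary, so the shift occurs.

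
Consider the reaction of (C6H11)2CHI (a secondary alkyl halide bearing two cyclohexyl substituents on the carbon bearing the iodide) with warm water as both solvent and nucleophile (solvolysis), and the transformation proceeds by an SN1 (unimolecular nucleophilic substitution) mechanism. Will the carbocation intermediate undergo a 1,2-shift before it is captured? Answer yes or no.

yes

The first-formed carbocation is secondary.
The adjacent cyclohexyl carbon already bears 2 other carbon substituents and has a hydrogen to migrate; after a 1,2-hydride shift from that carbon the positive charge sits on a tertiary centre.
Tertiary is more stable than secondary, so the shift occurs.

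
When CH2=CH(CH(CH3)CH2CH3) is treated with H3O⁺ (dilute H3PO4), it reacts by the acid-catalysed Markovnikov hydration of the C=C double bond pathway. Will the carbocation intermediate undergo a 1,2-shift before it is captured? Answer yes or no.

The first-formed carbocation is secondary.
The adjacent sec-butyl carbon already bears 2 other carbon substituents and has a hydrogen to migrate; after a 1,2-hydride shift from that carbon the positive charge sits on a tertiary centre.
Tertiary is more stable than secondary, so the shift occurs.

yes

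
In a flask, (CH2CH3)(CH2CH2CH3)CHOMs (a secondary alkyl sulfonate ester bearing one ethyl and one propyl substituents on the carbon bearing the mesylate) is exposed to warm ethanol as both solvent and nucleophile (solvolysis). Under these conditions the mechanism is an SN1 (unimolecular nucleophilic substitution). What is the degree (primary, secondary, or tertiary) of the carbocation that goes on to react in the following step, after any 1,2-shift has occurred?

secondary

Step 1: Ionisation: the C–O σ-bond cleaves heterolytically; both bonding electrons depart with MsO⁻, leaving a secondary carbocation at the α-carbon.
No single 1,2-shift to an adjacent carbon would give a more-substituted cation, so no rearrangement occurs.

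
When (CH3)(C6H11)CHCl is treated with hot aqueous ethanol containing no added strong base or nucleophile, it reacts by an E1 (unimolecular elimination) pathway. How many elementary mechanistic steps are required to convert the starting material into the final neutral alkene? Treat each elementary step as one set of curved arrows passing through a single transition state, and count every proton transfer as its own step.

Step 1: Unassisted departure of Cl⁻ (taking the C–Cl bonding pair) generates a secondary carbocation.
Step 2: A hydride (H with its bonding pair) migrates from the adjacent cyclohexyl carbon to the cationic centre — a 1,2-hydride shift — upgrading the secondary cation to a tertiary one.
Step 3: A weak base (a water (or ethanol) molecule from the solvent) removes a proton from a carbon adjacent to the cationic centre; the electrons of that C–H bond become the new π(C=C) bond, giving the alkene.
Total: 3 elementary steps.

3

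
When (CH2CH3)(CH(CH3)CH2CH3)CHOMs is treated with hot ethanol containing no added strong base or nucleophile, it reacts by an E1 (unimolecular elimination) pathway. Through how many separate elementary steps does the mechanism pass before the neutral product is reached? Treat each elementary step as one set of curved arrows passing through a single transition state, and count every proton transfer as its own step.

Step 1: Unassisted departure of MsO⁻ (taking the C–O bonding pair) generates a secondary carbocation.
Step 2: A hydride (H with its bonding pair) migrates from the adjacent sec-butyl carbon to the cationic centre — a 1,2-hydride shift — upgrading the secondary cation to a tertiary one.
Step 3: An ethanol molecule (solvent) deprotonates a β-carbon; as the C–H bond breaks, those electrons form the new alkene π bond.
Total: 3 elementary steps.

3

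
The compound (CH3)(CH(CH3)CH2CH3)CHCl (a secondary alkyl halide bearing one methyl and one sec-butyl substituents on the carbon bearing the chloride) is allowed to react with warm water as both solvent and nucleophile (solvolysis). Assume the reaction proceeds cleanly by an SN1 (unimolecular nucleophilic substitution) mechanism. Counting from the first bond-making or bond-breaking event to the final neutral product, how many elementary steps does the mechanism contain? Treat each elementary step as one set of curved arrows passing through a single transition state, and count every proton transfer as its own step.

4

Step 1: Rate-determining heterolysis of the C–Cl bond gives Cl⁻ and a secondary carbocation.
Step 2: A hydride (H with its bonding pair) migrates from the adjacent sec-butyl carbon to the cationic centre — a 1,2-hydride shift — upgrading the secondary cation to a tertiary one.
Step 3: A lone pair on the oxygen of H2O attacks the carbocation, forming a new C–O σ-bond and an oxonium ion.
Step 4: Proton transfer from the O–H of the oxonium ion to a solvent molecule delivers the neutral alcohol.
Total: 4 elementary steps.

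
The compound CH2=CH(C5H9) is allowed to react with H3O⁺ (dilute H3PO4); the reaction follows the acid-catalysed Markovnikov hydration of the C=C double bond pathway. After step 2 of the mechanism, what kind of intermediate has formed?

Step 1: Electrophilic addition begins with the π(C=C) electrons forming a bond to the proton of H3O⁺. Following Markovnikov's rule, the resulting cation is secondary. H2O is released.
Step 2: A 1,2-hydride shift from the adjacent cyclopentyl carbon moves the positive charge from the secondary centre to an adjacent carbon, generating a more stable tertiary carbocation.
After step 2 the species present is a tertiary carbocation.

tertiary carbocation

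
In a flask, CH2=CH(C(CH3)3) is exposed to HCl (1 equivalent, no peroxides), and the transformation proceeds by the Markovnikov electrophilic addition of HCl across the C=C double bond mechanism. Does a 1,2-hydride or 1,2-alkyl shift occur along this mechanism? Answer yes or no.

The first-formed carbocation is secondary.
The adjacent tert-butyl carbon has no hydrogen but bears methyl groups; migration of one methyl with its bonding pair (a 1,2-methyl shift) places the charge on a tertiary centre.
Tertiary is more stable than secondary, so the shift occurs.

yes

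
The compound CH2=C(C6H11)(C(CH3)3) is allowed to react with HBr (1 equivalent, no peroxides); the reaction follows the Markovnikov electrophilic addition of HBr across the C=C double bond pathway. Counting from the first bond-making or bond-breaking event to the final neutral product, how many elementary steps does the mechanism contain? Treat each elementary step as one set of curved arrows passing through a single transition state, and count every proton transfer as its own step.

2

Step 1: Protonation of the alkene by HBr: the π bond acts as the nucleophile and picks up H⁺, giving the more stable (Markovnikov) tertiary carbocation. The H–Br bond breaks heterolytically, releasing Br⁻.
(No 1,2-shift: no single shift to an adjacent carbon would give a more stable cation.)
Step 2: Nucleophilic attack by Br⁻ on the carbocation completes the addition, giving R–Br.
Total: 2 elementary steps.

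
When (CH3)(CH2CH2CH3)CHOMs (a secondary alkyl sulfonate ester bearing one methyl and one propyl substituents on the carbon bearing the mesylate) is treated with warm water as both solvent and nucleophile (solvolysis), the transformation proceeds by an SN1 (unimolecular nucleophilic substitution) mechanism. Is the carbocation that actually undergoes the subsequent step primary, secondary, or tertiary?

secondary

Step 1: Rate-determining heterolysis of the C–O bond gives MsO⁻ and a secondary carbocation.
No single 1,2-shift to an adjacent carbon would give a more-substituted cation, so no rearrangement occurs.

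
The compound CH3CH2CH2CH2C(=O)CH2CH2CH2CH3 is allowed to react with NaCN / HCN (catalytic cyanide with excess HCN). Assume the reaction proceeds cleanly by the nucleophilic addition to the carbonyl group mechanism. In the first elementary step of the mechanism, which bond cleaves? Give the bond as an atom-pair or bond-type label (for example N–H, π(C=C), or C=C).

π(C=O)

Step 1: CN⁻ attacks the sp² carbonyl carbon; the C=O π bond breaks and the electrons end up as a lone pair on the alkoxide oxygen of the tetrahedral intermediate.
The bond broken in this step is the π(C=O) bond.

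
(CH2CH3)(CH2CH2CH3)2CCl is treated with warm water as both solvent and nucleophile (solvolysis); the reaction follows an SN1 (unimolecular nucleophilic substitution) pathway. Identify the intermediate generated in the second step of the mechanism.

oxonium ion

Step 1: Unassisted departure of Cl⁻ (taking the C–Cl bonding pair) generates a tertiary carbocation.
Step 2: H2O donates an oxygen lone pair into the empty p orbital of the cation, giving a protonated alcohol (an oxonium ion).
After step 2 the species present is an oxonium ion.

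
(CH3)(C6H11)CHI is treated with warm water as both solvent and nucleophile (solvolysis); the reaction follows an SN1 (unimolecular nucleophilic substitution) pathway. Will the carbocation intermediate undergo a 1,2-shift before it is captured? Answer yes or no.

The first-formed carbocation is secondary.
The adjacent cyclohexyl carbon already bears 2 other carbon substituents and has a hydrogen to migrate; after a 1,2-hydride shift from that carbon the positive charge sits on a tertiary centre.
Tertiary is more stable than secondary, so the shift occurs.

yes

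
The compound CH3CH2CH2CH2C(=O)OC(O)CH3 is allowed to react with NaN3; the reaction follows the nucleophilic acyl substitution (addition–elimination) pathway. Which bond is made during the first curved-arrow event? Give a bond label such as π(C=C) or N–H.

C–N

Step 1: N3⁻ adds to the carbonyl carbon; the C=O π electrons shift onto oxygen and a tetrahedral alkoxide intermediate forms.
The bond formed in this step is the C–N bond.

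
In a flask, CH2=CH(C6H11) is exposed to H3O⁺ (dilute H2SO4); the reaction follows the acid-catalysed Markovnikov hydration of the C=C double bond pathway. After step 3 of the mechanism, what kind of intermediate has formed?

Step 1: The π electrons of the C=C bond attack a proton of H3O⁺; Markovnikov addition places the new C–H on the less-substituted alkene carbon, so the positive charge ends up on the more-substituted carbon — a secondary carbocation. H2O is released.
Step 2: A hydride (H with its bonding pair) migrates from the adjacent cyclohexyl carbon to the cationic centre — a 1,2-hydride shift — upgrading the secondary cation to a tertiary one.
Step 3: Water acts as the nucleophile: an oxygen lone pair bonds to the cationic carbon, giving an oxonium-ion intermediate.
After step 3 the species present is an oxonium ion.

oxonium ion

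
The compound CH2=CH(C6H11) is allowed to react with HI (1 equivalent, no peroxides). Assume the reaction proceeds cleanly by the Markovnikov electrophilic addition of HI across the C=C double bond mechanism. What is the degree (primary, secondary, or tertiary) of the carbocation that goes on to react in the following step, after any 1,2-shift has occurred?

tertiary

Step 1: Protonation of the alkene by HI: the π bond acts as the nucleophile and picks up H⁺, giving the more stable (Markovnikov) secondary carbocation. The H–I bond breaks heterolytically, releasing I⁻.
Step 2: A hydride (H with its bonding pair) migrates from the adjacent cyclohexyl carbon to the cationic centre — a 1,2-hydride shift — upgrading the secondary cation to a tertiary one.
The cation rearranges from secondary to tertiary via a 1,2-hydride shift from the adjacent cyclohexyl carbon; the tertiary cation is what reacts next.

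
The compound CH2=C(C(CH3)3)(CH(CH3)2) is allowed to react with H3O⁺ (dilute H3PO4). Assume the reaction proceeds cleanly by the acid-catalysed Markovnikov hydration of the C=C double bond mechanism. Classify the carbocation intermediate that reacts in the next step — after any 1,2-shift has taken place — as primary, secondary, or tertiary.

Step 1: Electrophilic addition begins with the π(C=C) electrons forming a bond to the proton of H3O⁺. Following Markovnikov's rule, the resulting cation is tertiary. H2O is released.
No single 1,2-shift to an adjacent carbon would give a more-substituted cation, so no rearrangement occurs.

tertiary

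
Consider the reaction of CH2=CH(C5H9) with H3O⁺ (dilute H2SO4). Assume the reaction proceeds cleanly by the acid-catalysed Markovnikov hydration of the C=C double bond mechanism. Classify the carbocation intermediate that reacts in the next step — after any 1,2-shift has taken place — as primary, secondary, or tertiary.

tertiary

Step 1: Protonation of the alkene by H3O⁺: the π bond acts as the nucleophile and picks up H⁺, giving the more stable (Markovnikov) secondary carbocation. H2O is released.
Step 2: Carbocation rearrangement: a 1,2-hydride shift from the adjacent cyclopentyl carbon converts the initially-formed secondary cation into the more stable tertiary cation.
The cation rearranges from secondary to tertiary via a 1,2-hydride shift from the adjacent cyclopentyl carbon; the tertiary cation is what reacts next.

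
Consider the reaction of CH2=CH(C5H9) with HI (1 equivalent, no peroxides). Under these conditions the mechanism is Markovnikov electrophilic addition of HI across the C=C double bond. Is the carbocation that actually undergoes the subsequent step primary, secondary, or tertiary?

tertiary

Step 1: The π electrons of the C=C bond attack a proton of HI; Markovnikov addition places the new C–H on the less-substituted alkene carbon, so the positive charge ends up on the more-substituted carbon — a secondary carbocation. The H–I bond breaks heterolytically, releasing I⁻.
Step 2: A hydride (H with its bonding pair) migrates from the adjacent cyclopentyl carbon to the cationic centre — a 1,2-hydride shift — upgrading the secondary cation to a tertiary one.
The cation rearranges from secondary to tertiary via a 1,2-hydride shift from the adjacent cyclopentyl carbon; the tertiary cation is what reacts next.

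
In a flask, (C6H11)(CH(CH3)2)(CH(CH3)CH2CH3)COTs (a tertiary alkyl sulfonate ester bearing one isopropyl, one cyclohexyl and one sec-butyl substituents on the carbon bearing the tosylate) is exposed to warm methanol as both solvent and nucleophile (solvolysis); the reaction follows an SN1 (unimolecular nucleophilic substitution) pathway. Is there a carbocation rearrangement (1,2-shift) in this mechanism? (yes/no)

The first-formed carbocation is tertiary.
No single 1,2-shift to an adjacent carbon would produce a more-substituted cation than the one already present, so no rearrangement occurs.

no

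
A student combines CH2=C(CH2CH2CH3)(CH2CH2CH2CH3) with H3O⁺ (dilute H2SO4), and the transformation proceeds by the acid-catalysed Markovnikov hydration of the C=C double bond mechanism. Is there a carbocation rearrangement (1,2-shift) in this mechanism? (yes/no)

The first-formed carbocation is tertiary.
No single 1,2-shift to an adjacent carbon would produce a more-substituted cation than the one already present, so no rearrangement occurs.

no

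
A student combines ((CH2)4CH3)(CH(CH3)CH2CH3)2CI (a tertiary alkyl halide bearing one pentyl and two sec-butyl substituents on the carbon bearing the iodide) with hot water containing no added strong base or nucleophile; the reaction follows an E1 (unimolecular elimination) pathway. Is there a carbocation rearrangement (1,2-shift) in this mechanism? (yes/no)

no

The first-formed carbocation is tertiary.
No single 1,2-shift to an adjacent carbon would produce a more-substituted cation than the one already present, so no rearrangement occurs.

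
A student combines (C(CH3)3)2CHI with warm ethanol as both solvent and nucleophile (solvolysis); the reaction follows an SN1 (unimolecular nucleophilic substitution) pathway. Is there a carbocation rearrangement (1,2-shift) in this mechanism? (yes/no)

yes

The first-formed carbocation is secondary.
The adjacent tert-butyl carbon has no hydrogen but bears methyl groups; migration of one methyl with its bonding pair (a 1,2-methyl shift) places the charge on a tertiary centre.
Tertiary is more stable than secondary, so the shift occurs.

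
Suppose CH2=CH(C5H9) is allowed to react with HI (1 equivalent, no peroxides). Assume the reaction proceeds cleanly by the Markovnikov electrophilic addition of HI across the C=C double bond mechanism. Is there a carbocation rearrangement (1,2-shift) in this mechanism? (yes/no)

The first-formed carbocation is secondary.
The adjacent cyclopentyl carbon already bears 2 other carbon substituents and has a hydrogen to migrate; after a 1,2-hydride shift from that carbon the positive charge sits on a tertiary centre.
Tertiary is more stable than secondary, so the shift occurs.

yes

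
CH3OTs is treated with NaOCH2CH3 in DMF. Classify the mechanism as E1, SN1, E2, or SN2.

SN2

Conditions: a methyl substrate with a strong nucleophile in the polar aprotic solvent DMF.
These conditions are the textbook signature of the SN2 pathway.
An unhindered substrate with a strong nucleophile in a polar aprotic solvent favours one-step backside displacement.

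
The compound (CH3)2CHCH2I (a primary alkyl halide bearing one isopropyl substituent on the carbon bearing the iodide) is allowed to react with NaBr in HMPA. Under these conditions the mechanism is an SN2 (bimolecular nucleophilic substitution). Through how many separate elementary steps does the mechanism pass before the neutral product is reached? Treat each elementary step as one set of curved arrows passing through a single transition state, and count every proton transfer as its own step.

1

Step 1: The bromide nucleophile donates a lone pair from Br to the α-carbon in a backside attack; simultaneously the C–I σ-bond breaks and both of its electrons leave with I⁻. One concerted step with inversion of configuration.
Total: 1 elementary step.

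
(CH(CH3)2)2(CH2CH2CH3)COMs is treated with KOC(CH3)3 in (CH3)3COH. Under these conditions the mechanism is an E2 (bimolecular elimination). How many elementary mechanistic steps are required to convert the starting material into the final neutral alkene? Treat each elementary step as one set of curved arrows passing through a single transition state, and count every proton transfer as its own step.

Step 1: In one step, (CH3)3CO⁻ pulls off a β-proton, the C–O bond cleaves, and a C=C double bond forms between the α- and β-carbons (E2, anti elimination).
Total: 1 elementary step.

1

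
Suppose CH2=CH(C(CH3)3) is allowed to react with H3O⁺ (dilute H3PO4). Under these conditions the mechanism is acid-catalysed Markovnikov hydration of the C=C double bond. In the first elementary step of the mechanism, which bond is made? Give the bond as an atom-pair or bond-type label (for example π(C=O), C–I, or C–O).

Step 1: Protonation of the alkene by H3O⁺: the π bond acts as the nucleophile and picks up H⁺, giving the more stable (Markovnikov) secondary carbocation. H2O is released.
The bond formed in this step is the C–H bond.

C–H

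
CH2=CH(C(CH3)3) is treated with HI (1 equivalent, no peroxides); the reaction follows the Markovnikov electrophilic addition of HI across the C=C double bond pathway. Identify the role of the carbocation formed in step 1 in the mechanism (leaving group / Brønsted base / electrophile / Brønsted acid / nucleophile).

Step 3: I⁻ captures the cation: a lone pair on I⁻ fills the empty p orbital, producing the alkyl halide product.
The carbocation formed in step 1 accepts an electron pair into an empty or π* orbital — it is the electrophile.

electrophile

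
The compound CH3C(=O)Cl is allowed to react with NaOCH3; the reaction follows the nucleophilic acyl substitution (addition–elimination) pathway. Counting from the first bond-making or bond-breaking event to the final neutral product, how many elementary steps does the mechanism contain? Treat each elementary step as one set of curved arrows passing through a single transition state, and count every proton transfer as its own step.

Step 1: Nucleophilic addition of CH3O⁻ to the acyl carbon breaks the π(C=O) bond and yields a tetrahedral, anionic intermediate.
Step 2: An oxygen lone pair re-forms the C=O π bond as the C–Cl σ-bond breaks; Cl⁻ is expelled.
Total: 2 elementary steps.

2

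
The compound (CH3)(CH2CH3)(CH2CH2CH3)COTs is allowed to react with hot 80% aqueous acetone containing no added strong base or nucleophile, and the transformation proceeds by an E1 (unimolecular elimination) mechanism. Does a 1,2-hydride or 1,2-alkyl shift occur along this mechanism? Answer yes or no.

no

The first-formed carbocation is tertiary.
No single 1,2-shift to an adjacent carbon would produce a more-substituted cation than the one already present, so no rearrangement occurs.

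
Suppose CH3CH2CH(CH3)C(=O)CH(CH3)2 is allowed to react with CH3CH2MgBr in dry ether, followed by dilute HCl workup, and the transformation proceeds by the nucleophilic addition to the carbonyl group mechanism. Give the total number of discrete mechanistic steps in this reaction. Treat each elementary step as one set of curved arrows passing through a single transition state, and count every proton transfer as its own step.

Step 1: the carbanion-like carbon of CH3CH2MgBr attacks the sp² carbonyl carbon; the C=O π bond breaks and the electrons end up as a lone pair on the alkoxide oxygen of the tetrahedral intermediate.
Step 2: Protonation of the alkoxide by dilute HCl workup furnishes an alcohol.
Total: 2 elementary steps.

2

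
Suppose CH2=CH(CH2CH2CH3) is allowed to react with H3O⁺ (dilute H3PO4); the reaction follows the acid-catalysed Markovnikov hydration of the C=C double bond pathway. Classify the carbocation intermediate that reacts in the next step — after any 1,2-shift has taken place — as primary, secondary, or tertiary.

Step 1: Protonation of the alkene by H3O⁺: the π bond acts as the nucleophile and picks up H⁺, giving the more stable (Markovnikov) secondary carbocation. H2O is released.
No single 1,2-shift to an adjacent carbon would give a more-substituted cation, so no rearrangement occurs.

secondary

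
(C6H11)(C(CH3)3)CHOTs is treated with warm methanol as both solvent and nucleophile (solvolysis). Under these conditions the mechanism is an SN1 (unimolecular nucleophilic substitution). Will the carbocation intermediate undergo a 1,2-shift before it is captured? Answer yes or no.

yes

The first-formed carbocation is secondary.
The adjacent cyclohexyl carbon already bears 2 other carbon substituents and has a hydrogen to migrate; after a 1,2-hydride shift from that carbon the positive charge sits on a tertiary centre.
Tertiary is more stable than secondary, so the shift occurs.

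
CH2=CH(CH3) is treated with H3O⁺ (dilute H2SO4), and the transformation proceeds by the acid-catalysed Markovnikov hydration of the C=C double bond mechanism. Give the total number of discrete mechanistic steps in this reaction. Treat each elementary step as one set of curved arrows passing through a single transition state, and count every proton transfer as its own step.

3

Step 1: Electrophilic addition begins with the π(C=C) electrons forming a bond to the proton of H3O⁺. Following Markovnikov's rule, the resulting cation is secondary. H2O is released.
(No 1,2-shift: no single shift to an adjacent carbon would give a more stable cation.)
Step 2: Water acts as the nucleophile: an oxygen lone pair bonds to the cationic carbon, giving an oxonium-ion intermediate.
Step 3: Deprotonation of the oxonium ion by a water molecule delivers the neutral alcohol and regenerates the acid catalyst.
Total: 3 elementary steps.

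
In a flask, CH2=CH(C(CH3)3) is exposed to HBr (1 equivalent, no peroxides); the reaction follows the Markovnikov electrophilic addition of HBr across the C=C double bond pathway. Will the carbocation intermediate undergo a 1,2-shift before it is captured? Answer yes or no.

The first-formed carbocation is secondary.
The adjacent tert-butyl carbon has no hydrogen but bears methyl groups; migration of one methyl with its bonding pair (a 1,2-methyl shift) places the charge on a tertiary centre.
Tertiary is more stable than secondary, so the shift occurs.

yes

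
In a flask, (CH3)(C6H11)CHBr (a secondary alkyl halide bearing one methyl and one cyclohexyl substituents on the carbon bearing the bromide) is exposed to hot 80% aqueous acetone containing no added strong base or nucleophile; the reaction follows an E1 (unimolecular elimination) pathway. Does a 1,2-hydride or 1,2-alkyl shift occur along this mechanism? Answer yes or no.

The first-formed carbocation is secondary.
The adjacent cyclohexyl carbon already bears 2 other carbon substituents and has a hydrogen to migrate; after a 1,2-hydride shift from that carbon the positive charge sits on a tertiary centre.
Tertiary is more stable than secondary, so the shift occurs.

yes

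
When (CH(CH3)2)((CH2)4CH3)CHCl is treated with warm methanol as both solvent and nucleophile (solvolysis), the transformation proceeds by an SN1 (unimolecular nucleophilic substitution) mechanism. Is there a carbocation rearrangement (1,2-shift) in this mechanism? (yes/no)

The first-formed carbocation is secondary.
The adjacent isopropyl carbon already bears 2 other carbon substituents and has a hydrogen to migrate; after a 1,2-hydride shift from that carbon the positive charge sits on a tertiary centre.
Tertiary is more stable than secondary, so the shift occurs.

yes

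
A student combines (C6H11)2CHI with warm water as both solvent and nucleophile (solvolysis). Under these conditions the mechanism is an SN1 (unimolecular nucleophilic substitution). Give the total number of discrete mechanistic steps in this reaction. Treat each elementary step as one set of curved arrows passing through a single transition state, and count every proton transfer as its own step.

4

Step 1: Ionisation: the C–I σ-bond cleaves heterolytically; both bonding electrons depart with I⁻, leaving a secondary carbocation at the α-carbon.
Step 2: A 1,2-hydride shift from the adjacent cyclohexyl carbon moves the positive charge from the secondary centre to an adjacent carbon, generating a more stable tertiary carbocation.
Step 3: A lone pair on the oxygen of H2O attacks the carbocation, forming a new C–O σ-bond and an oxonium ion.
Step 4: Proton transfer from the O–H of the oxonium ion to a solvent molecule delivers the neutral alcohol.
Total: 4 elementary steps.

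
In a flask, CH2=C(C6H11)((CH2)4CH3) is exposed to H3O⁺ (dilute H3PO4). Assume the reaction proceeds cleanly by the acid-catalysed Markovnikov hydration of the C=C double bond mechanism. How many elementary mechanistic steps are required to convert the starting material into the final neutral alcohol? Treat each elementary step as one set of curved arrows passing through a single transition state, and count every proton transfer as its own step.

3

Step 1: Electrophilic addition begins with the π(C=C) electrons forming a bond to the proton of H3O⁺. Following Markovnikov's rule, the resulting cation is tertiary. H2O is released.
(No 1,2-shift: no single shift to an adjacent carbon would give a more stable cation.)
Step 2: Water acts as the nucleophile: an oxygen lone pair bonds to the cationic carbon, giving an oxonium-ion intermediate.
Step 3: Deprotonation of the oxonium ion by a water molecule delivers the neutral alcohol and regenerates the acid catalyst.
Total: 3 elementary steps.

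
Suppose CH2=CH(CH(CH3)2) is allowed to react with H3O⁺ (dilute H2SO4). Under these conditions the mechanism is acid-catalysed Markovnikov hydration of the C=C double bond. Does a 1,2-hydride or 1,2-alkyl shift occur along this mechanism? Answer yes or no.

yes

The first-formed carbocation is secondary.
The adjacent isopropyl carbon already bears 2 other carbon substituents and has a hydrogen to migrate; after a 1,2-hydride shift from that carbon the positive charge sits on a tertiary centre.
Tertiary is more stable than secondary, so the shift occurs.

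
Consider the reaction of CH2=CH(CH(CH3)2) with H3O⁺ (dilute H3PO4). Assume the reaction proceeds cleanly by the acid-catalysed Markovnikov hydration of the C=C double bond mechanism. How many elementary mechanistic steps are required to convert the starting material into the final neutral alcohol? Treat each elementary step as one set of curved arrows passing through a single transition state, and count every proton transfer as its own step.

Step 1: Protonation of the alkene by H3O⁺: the π bond acts as the nucleophile and picks up H⁺, giving the more stable (Markovnikov) secondary carbocation. H2O is released.
Step 2: Carbocation rearrangement: a 1,2-hydride shift from the adjacent isopropyl carbon converts the initially-formed secondary cation into the more stable tertiary cation.
Step 3: Nucleophilic capture of the cation by H2O produces the protonated alcohol (an oxonium ion).
Step 4: Deprotonation of the oxonium ion by a water molecule delivers the neutral alcohol and regenerates the acid catalyst.
Total: 4 elementary steps.

4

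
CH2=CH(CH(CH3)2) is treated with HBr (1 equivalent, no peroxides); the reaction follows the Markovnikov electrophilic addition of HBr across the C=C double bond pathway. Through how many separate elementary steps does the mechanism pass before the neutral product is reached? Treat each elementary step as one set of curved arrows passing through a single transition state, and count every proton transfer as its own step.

Step 1: The π electrons of the C=C bond attack a proton of HBr; Markovnikov addition places the new C–H on the less-substituted alkene carbon, so the positive charge ends up on the more-substituted carbon — a secondary carbocation. The H–Br bond breaks heterolytically, releasing Br⁻.
Step 2: A 1,2-hydride shift from the adjacent isopropyl carbon moves the positive charge from the secondary centre to an adjacent carbon, generating a more stable tertiary carbocation.
Step 3: The Br⁻ anion donates a lone pair to the carbocation, forming the new C–Br σ-bond and giving the neutral alkyl halide.
Total: 3 elementary steps.

3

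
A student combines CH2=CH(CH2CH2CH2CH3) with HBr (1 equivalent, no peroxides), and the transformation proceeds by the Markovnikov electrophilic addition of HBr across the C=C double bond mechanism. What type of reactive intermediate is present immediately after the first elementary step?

Step 1: Protonation of the alkene by HBr: the π bond acts as the nucleophile and picks up H⁺, giving the more stable (Markovnikov) secondary carbocation. The H–Br bond breaks heterolytically, releasing Br⁻.
After step 1 the species present is a secondary carbocation.

secondary carbocation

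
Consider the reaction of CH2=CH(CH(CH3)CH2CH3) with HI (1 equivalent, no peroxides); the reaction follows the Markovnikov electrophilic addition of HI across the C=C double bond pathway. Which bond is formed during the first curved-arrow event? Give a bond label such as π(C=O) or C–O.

Step 1: Protonation of the alkene by HI: the π bond acts as the nucleophile and picks up H⁺, giving the more stable (Markovnikov) secondary carbocation. The H–I bond breaks heterolytically, releasing I⁻.
The bond formed in this step is the C–H bond.

C–H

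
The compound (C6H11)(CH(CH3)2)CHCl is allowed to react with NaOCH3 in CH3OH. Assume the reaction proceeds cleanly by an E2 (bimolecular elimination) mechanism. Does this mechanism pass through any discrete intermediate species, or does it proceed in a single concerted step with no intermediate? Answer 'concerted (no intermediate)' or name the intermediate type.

In one step, CH3O⁻ pulls off a β-proton, the C–Cl bond cleaves, and a C=C double bond forms between the α- and β-carbons (E2, anti elimination).
All bond changes occur in one transition state; no discrete intermediate is formed.

concerted (no intermediate)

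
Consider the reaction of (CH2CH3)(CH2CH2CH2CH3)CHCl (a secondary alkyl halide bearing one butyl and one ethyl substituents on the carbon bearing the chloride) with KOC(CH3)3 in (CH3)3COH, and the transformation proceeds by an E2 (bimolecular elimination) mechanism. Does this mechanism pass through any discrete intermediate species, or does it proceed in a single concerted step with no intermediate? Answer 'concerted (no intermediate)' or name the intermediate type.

concerted (no intermediate)

Concerted anti-periplanar elimination: (CH3)3CO⁻ abstracts a β-H while Cl⁻ leaves, and the C–H electrons become the new C=C π bond — all in a single transition state.
All bond changes occur in one transition state; no discrete intermediate is formed.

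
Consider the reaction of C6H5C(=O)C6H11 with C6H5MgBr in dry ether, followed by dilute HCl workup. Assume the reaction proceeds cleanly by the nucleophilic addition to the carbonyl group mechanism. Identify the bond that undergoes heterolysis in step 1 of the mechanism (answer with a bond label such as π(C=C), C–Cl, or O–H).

π(C=O)

Step 1: Nucleophilic addition: the carbanion-like carbon of C6H5MgBr adds to the carbonyl carbon, pushing the π(C=O) electron pair onto oxygen and giving a tetrahedral alkoxide.
The bond broken in this step is the π(C=O) bond.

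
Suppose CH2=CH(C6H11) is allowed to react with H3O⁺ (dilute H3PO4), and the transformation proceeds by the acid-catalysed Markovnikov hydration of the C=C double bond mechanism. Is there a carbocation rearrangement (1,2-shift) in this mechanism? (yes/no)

yes

The first-formed carbocation is secondary.
The adjacent cyclohexyl carbon already bears 2 other carbon substituents and has a hydrogen to migrate; after a 1,2-hydride shift from that carbon the positive charge sits on a tertiary centre.
Tertiary is more stable than secondary, so the shift occurs.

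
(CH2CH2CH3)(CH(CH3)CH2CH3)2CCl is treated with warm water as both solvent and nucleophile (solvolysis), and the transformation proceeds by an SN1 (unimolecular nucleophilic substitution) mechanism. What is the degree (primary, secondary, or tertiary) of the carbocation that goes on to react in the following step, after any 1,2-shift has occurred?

Step 1: Unassisted departure of Cl⁻ (taking the C–Cl bonding pair) generates a tertiary carbocation.
No single 1,2-shift to an adjacent carbon would give a more-substituted cation, so no rearrangement occurs.

tertiary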